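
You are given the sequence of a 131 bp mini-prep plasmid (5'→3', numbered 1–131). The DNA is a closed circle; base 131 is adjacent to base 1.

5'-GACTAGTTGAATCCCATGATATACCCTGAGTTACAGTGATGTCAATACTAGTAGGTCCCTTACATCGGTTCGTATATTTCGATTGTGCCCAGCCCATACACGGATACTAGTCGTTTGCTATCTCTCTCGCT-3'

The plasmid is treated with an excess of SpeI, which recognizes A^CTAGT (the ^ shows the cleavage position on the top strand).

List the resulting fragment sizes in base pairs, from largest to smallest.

59, 45, 27 bp

SpeI sites (ACTAGT) start at positions 2, 47, 106.
SpeI cuts after the first base of each site, so after positions 2, 47, 106.
Circular molecule, 3 cuts → 3 fragments:
  3–47 → 45 bp
  48–106 → 59 bp
  107–131 then 1–2 → 25 + 2 = 27 bp
Sorted largest to smallest: 59, 45, 27 bp.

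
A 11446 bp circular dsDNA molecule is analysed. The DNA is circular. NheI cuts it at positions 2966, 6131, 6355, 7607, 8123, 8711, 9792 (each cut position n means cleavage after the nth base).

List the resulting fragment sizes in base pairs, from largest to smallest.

Circular molecule, 7 cuts → 7 fragments:
  6131 − 2966 = 3165 bp
  6355 − 6131 = 224 bp
  7607 − 6355 = 1252 bp
  8123 − 7607 = 516 bp
  8711 − 8123 = 588 bp
  9792 − 8711 = 1081 bp
  wrap: 11446 − 9792 + 2966 = 4620 bp
Sorted largest to smallest: 4620, 3165, 1252, 1081, 588, 516, 224 bp.

4620, 3165, 1252, 1081, 588, 516, 224 bp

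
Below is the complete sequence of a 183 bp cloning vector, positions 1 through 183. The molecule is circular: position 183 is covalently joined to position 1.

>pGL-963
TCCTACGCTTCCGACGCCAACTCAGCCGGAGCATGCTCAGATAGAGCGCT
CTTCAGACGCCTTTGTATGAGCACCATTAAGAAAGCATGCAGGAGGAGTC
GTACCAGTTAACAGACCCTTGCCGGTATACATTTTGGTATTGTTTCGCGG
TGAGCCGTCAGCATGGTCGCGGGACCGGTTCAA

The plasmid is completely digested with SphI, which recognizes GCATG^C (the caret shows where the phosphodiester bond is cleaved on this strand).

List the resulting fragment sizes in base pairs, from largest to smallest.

SphI sites (GCATGC) start at positions 31, 85.
SphI cuts after base 5 of each site (before the last base), so after positions 35, 89.
Circular molecule, 2 cuts → 2 fragments:
  36–89 → 54 bp
  90–183 then 1–35 → 94 + 35 = 129 bp
Sorted largest to smallest: 129, 54 bp.

129, 54 bp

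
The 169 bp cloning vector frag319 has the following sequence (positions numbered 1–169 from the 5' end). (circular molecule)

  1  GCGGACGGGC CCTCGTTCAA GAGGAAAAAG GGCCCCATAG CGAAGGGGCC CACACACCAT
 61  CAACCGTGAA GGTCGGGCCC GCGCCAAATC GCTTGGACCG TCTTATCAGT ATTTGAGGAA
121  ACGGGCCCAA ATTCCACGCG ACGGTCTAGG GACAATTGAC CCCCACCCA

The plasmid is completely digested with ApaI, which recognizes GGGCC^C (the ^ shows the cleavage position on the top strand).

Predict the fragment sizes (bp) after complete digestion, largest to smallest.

53, 48, 29, 23, 16 bp

ApaI sites (GGGCCC) start at positions 7, 30, 46, 75, 123.
ApaI cuts after base 5 of each site (before the last base), so after positions 11, 34, 50, 79, 127.
Circular molecule, 5 cuts → 5 fragments:
  12–34 → 23 bp
  35–50 → 16 bp
  51–79 → 29 bp
  80–127 → 48 bp
  128–169 then 1–11 → 42 + 11 = 53 bp
Sorted largest to smallest: 53, 48, 29, 23, 16 bp.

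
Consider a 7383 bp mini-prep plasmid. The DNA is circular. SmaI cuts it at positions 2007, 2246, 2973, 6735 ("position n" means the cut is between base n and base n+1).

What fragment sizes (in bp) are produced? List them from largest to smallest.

Circular molecule, 4 cuts → 4 fragments:
  2246 − 2007 = 239 bp
  2973 − 2246 = 727 bp
  6735 − 2973 = 3762 bp
  wrap: 7383 − 6735 + 2007 = 2655 bp
Sorted largest to smallest: 3762, 2655, 727, 239 bp.

3762, 2655, 727, 239 bp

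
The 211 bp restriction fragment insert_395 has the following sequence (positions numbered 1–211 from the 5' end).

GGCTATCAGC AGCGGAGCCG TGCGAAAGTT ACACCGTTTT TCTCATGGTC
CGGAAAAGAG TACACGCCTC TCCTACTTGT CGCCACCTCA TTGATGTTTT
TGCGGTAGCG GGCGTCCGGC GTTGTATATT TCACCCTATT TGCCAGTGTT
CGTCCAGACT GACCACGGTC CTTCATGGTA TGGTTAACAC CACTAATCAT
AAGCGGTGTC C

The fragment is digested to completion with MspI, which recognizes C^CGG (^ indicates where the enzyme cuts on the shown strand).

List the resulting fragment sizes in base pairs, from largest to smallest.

95, 66, 50 bp

MspI sites (CCGG) start at positions 50, 116.
MspI cuts after the first base of each site, so after positions 50, 116.
Linear molecule, 2 cuts → 3 fragments:
  1–50 → 50 bp
  51–116 → 66 bp
  117–211 → 95 bp
Sorted largest to smallest: 95, 66, 50 bp.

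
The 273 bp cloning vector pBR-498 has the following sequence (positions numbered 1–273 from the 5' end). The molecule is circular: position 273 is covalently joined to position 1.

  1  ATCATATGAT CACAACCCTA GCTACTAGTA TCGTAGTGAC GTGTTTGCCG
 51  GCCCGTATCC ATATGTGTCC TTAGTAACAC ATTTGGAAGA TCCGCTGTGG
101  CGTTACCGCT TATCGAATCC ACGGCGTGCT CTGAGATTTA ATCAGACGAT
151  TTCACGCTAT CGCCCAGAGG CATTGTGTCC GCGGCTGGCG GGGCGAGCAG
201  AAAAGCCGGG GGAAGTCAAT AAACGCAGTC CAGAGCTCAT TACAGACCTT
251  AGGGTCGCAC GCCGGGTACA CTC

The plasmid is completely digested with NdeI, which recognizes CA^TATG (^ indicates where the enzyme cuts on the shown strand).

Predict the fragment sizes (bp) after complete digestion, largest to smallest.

216, 57 bp

NdeI sites (CATATG) start at positions 3, 60.
NdeI cuts after base 2 of each site, so after positions 4, 61.
Circular molecule, 2 cuts → 2 fragments:
  5–61 → 57 bp
  62–273 then 1–4 → 212 + 4 = 216 bp
Sorted largest to smallest: 216, 57 bp.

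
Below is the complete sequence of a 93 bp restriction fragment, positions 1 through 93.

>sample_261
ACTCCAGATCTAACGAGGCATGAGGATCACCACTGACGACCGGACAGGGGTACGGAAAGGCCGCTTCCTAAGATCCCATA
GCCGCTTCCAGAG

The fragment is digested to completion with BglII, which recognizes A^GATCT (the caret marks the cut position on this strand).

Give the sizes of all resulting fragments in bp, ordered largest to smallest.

The BglII site (AGATCT) starts at position 6.
BglII cuts after the first base of each site, so after position 6.
Linear molecule, 1 cut → 2 fragments:
  1–6 → 6 bp
  7–93 → 87 bp
Sorted largest to smallest: 87, 6 bp.

87, 6 bp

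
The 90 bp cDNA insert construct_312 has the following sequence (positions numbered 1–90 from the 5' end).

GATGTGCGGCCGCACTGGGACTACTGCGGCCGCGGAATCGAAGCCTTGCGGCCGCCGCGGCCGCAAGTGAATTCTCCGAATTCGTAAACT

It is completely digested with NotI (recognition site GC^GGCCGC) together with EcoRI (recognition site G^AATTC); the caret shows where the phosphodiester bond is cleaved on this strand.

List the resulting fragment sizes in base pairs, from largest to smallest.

NotI sites (GCGGCCGC) start at positions 6, 26, 48, 57.
NotI cuts after base 2 of each site, so after positions 7, 27, 49, 58.
EcoRI sites (GAATTC) start at positions 69, 78.
EcoRI cuts after the first base of each site, so after positions 69, 78.
Combined cut positions: 7, 27, 49, 58, 69, 78.
Linear molecule, 6 cuts → 7 fragments:
  1–7 → 7 bp
  8–27 → 20 bp
  28–49 → 22 bp
  50–58 → 9 bp
  59–69 → 11 bp
  70–78 → 9 bp
  79–90 → 12 bp
Sorted largest to smallest: 22, 20, 12, 11, 9, 9, 7 bp.

22, 20, 12, 11, 9, 9, 7 bp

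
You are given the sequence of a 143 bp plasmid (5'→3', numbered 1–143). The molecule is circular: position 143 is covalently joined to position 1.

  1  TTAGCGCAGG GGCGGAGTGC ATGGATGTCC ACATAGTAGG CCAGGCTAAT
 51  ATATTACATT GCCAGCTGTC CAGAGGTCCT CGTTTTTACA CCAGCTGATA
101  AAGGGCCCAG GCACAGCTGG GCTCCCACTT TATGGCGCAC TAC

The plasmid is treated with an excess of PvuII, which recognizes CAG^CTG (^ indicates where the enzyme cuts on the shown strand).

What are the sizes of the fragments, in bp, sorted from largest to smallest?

PvuII sites (CAGCTG) start at positions 63, 92, 114.
PvuII cuts after base 3 of each site, so after positions 65, 94, 116.
Circular molecule, 3 cuts → 3 fragments:
  66–94 → 29 bp
  95–116 → 22 bp
  117–143 then 1–65 → 27 + 65 = 92 bp
Sorted largest to smallest: 92, 29, 22 bp.

92, 29, 22 bp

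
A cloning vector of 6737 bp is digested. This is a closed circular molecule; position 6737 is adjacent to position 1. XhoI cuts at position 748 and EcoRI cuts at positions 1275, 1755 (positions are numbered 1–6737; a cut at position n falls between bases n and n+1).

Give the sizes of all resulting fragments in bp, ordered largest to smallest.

5730, 527, 480 bp

Combined cut positions (sorted): 748, 1275, 1755.
Circular molecule, 3 cuts → 3 fragments:
  1275 − 748 = 527 bp
  1755 − 1275 = 480 bp
  wrap: 6737 − 1755 + 748 = 5730 bp
Sorted largest to smallest: 5730, 527, 480 bp.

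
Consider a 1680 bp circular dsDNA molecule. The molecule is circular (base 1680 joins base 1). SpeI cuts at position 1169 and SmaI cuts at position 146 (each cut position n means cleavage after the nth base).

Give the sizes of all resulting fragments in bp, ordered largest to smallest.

1023, 657 bp

Combined cut positions (sorted): 146, 1169.
Circular molecule, 2 cuts → 2 fragments:
  1169 − 146 = 1023 bp
  wrap: 1680 − 1169 + 146 = 657 bp
Sorted largest to smallest: 1023, 657 bp.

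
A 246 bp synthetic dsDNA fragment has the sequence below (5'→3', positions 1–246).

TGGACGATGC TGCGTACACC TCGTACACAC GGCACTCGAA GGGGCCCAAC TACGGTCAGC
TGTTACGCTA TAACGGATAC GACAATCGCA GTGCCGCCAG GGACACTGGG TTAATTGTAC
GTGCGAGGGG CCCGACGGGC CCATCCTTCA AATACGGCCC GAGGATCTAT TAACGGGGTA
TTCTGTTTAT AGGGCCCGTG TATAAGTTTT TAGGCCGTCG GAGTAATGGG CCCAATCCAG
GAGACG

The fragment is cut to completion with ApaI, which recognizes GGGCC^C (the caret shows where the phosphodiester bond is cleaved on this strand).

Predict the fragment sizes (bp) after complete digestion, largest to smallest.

ApaI sites (GGGCCC) start at positions 42, 128, 137, 192, 228.
ApaI cuts after base 5 of each site (before the last base), so after positions 46, 132, 141, 196, 232.
Linear molecule, 5 cuts → 6 fragments:
  1–46 → 46 bp
  47–132 → 86 bp
  133–141 → 9 bp
  142–196 → 55 bp
  197–232 → 36 bp
  233–246 → 14 bp
Sorted largest to smallest: 86, 55, 46, 36, 14, 9 bp.

86, 55, 46, 36, 14, 9 bp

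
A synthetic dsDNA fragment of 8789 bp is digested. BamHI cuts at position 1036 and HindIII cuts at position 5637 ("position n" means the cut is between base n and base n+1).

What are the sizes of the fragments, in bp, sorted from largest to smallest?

4601, 3152, 1036 bp

Combined cut positions (sorted): 1036, 5637.
Linear molecule, 2 cuts → 3 fragments:
  1036 − 0 = 1036 bp
  5637 − 1036 = 4601 bp
  8789 − 5637 = 3152 bp
Sorted largest to smallest: 4601, 3152, 1036 bp.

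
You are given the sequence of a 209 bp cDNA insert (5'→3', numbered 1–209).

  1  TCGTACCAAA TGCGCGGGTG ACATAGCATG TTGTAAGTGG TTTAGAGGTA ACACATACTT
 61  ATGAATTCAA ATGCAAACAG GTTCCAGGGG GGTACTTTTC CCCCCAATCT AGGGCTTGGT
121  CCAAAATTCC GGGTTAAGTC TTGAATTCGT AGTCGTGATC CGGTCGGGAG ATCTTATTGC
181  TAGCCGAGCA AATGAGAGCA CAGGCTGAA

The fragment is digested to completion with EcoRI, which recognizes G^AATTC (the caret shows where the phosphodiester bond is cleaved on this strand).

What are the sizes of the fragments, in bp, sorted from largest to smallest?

EcoRI sites (GAATTC) start at positions 63, 143.
EcoRI cuts after the first base of each site, so after positions 63, 143.
Linear molecule, 2 cuts → 3 fragments:
  1–63 → 63 bp
  64–143 → 80 bp
  144–209 → 66 bp
Sorted largest to smallest: 80, 66, 63 bp.

80, 66, 63 bp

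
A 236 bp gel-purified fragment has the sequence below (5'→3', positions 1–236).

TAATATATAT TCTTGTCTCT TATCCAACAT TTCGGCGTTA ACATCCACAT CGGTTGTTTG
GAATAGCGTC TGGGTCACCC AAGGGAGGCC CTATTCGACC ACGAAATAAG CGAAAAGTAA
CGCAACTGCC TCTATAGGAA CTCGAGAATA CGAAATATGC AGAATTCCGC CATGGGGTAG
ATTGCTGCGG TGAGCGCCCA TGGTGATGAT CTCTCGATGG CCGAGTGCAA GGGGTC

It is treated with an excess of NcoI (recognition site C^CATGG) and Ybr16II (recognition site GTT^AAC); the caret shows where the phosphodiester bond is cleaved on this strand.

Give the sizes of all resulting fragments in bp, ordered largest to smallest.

131, 39, 38, 28 bp

NcoI sites (CCATGG) start at positions 170, 198.
NcoI cuts after the first base of each site, so after positions 170, 198.
The Ybr16II site (GTTAAC) starts at position 37.
Ybr16II cuts after base 3 of each site, so after position 39.
Combined cut positions: 39, 170, 198.
Linear molecule, 3 cuts → 4 fragments:
  1–39 → 39 bp
  40–170 → 131 bp
  171–198 → 28 bp
  199–236 → 38 bp
Sorted largest to smallest: 131, 39, 38, 28 bp.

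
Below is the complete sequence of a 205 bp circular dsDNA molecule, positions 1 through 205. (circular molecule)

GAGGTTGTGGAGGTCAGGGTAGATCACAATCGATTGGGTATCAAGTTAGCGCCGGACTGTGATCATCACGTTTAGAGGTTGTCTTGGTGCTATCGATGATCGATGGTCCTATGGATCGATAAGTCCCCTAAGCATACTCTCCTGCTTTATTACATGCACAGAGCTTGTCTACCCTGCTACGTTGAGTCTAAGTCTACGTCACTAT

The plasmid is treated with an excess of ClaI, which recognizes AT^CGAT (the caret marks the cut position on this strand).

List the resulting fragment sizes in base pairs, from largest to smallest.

ClaI sites (ATCGAT) start at positions 29, 92, 99, 115.
ClaI cuts after base 2 of each site, so after positions 30, 93, 100, 116.
Circular molecule, 4 cuts → 4 fragments:
  31–93 → 63 bp
  94–100 → 7 bp
  101–116 → 16 bp
  117–205 then 1–30 → 89 + 30 = 119 bp
Sorted largest to smallest: 119, 63, 16, 7 bp.

119, 63, 16, 7 bp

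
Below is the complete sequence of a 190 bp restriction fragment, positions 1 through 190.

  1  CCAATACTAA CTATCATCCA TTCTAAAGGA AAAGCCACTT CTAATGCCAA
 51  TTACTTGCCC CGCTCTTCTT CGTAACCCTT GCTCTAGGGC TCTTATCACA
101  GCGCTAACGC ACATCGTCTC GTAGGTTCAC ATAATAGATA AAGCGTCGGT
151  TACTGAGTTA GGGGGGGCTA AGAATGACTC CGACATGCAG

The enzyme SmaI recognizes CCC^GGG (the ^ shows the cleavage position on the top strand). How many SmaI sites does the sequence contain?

0

No occurrence of CCCGGG is present in the sequence.
SmaI does not cut: 0 sites.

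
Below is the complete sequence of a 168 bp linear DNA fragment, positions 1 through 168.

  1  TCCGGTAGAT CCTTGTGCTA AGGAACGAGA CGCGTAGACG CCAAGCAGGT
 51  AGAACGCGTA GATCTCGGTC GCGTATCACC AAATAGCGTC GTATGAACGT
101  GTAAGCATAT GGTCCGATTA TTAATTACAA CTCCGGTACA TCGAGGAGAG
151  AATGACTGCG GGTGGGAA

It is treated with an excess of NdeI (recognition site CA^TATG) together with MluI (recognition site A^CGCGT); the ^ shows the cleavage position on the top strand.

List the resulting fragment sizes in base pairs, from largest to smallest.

The NdeI site (CATATG) starts at position 106.
NdeI cuts after base 2 of each site, so after position 107.
MluI sites (ACGCGT) start at positions 30, 54.
MluI cuts after the first base of each site, so after positions 30, 54.
Combined cut positions: 30, 54, 107.
Linear molecule, 3 cuts → 4 fragments:
  1–30 → 30 bp
  31–54 → 24 bp
  55–107 → 53 bp
  108–168 → 61 bp
Sorted largest to smallest: 61, 53, 30, 24 bp.

61, 53, 30, 24 bp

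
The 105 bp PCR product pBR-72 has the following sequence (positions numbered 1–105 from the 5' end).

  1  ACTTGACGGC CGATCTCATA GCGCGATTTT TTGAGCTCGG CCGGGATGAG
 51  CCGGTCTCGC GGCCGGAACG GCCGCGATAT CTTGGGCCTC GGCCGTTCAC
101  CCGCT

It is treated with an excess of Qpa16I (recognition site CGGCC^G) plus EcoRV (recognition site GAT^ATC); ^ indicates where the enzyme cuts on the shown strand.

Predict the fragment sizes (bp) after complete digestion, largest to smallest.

31, 22, 16, 11, 11, 9, 5 bp

Qpa16I sites (CGGCCG) start at positions 7, 38, 60, 69, 90.
Qpa16I cuts after base 5 of each site (before the last base), so after positions 11, 42, 64, 73, 94.
The EcoRV site (GATATC) starts at position 76.
EcoRV cuts after base 3 of each site, so after position 78.
Combined cut positions: 11, 42, 64, 73, 78, 94.
Linear molecule, 6 cuts → 7 fragments:
  1–11 → 11 bp
  12–42 → 31 bp
  43–64 → 22 bp
  65–73 → 9 bp
  74–78 → 5 bp
  79–94 → 16 bp
  95–105 → 11 bp
Sorted largest to smallest: 31, 22, 16, 11, 11, 9, 5 bp.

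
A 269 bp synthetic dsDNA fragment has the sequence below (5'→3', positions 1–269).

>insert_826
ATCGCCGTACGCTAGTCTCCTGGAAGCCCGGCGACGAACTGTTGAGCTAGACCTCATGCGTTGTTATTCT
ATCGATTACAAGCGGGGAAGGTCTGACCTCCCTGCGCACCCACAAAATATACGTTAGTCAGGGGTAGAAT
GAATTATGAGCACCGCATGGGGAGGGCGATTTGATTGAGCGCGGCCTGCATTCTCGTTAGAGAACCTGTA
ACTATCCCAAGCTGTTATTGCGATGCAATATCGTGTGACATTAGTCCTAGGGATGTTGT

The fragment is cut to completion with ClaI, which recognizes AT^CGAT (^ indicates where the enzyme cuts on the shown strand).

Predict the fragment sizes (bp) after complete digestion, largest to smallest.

The ClaI site (ATCGAT) starts at position 71.
ClaI cuts after base 2 of each site, so after position 72.
Linear molecule, 1 cut → 2 fragments:
  1–72 → 72 bp
  73–269 → 197 bp
Sorted largest to smallest: 197, 72 bp.

197, 72 bp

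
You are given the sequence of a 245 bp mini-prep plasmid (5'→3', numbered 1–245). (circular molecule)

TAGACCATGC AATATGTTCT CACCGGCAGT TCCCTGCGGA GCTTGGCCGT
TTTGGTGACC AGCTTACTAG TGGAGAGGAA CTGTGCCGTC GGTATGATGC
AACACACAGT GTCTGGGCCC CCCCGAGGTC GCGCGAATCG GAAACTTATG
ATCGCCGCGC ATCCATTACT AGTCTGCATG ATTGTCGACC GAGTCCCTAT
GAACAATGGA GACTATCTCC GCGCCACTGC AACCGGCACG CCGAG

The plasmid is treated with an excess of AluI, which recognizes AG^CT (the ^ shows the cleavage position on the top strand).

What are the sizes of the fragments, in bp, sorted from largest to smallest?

224, 21 bp

AluI sites (AGCT) start at positions 40, 61.
AluI cuts after base 2 of each site, so after positions 41, 62.
Circular molecule, 2 cuts → 2 fragments:
  42–62 → 21 bp
  63–245 then 1–41 → 183 + 41 = 224 bp
Sorted largest to smallest: 224, 21 bp.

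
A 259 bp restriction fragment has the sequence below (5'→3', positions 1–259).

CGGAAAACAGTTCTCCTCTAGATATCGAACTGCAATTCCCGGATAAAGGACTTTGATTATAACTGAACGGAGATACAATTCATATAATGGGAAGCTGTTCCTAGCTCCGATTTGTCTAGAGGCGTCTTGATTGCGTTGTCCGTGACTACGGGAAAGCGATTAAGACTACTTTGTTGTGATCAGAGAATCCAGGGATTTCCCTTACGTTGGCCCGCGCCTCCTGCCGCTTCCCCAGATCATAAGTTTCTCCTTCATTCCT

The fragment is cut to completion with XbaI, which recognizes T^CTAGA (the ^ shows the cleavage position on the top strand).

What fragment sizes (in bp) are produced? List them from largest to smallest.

XbaI sites (TCTAGA) start at positions 17, 115.
XbaI cuts after the first base of each site, so after positions 17, 115.
Linear molecule, 2 cuts → 3 fragments:
  1–17 → 17 bp
  18–115 → 98 bp
  116–259 → 144 bp
Sorted largest to smallest: 144, 98, 17 bp.

144, 98, 17 bp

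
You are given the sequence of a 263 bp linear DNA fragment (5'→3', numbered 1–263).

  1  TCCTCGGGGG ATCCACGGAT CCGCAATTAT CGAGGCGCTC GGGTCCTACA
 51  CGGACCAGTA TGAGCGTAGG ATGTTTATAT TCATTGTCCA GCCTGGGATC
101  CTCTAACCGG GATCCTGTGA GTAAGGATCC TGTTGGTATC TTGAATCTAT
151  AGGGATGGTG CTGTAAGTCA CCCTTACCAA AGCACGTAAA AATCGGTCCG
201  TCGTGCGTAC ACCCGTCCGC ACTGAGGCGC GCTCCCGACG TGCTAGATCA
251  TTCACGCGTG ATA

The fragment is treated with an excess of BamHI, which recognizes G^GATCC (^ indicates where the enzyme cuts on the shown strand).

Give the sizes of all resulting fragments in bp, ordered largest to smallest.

138, 79, 15, 14, 9, 8 bp

BamHI sites (GGATCC) start at positions 9, 17, 96, 110, 125.
BamHI cuts after the first base of each site, so after positions 9, 17, 96, 110, 125.
Linear molecule, 5 cuts → 6 fragments:
  1–9 → 9 bp
  10–17 → 8 bp
  18–96 → 79 bp
  97–110 → 14 bp
  111–125 → 15 bp
  126–263 → 138 bp
Sorted largest to smallest: 138, 79, 15, 14, 9, 8 bp.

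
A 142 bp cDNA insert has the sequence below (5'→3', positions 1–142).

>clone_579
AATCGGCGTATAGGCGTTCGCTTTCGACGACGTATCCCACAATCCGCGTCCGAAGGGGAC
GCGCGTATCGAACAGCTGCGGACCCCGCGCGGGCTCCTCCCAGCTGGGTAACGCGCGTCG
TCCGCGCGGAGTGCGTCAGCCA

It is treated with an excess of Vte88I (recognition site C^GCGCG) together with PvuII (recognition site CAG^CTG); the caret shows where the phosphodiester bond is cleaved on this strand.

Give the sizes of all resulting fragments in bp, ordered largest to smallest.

60, 19, 17, 15, 11, 11, 9 bp

Vte88I sites (CGCGCG) start at positions 60, 86, 112, 123.
Vte88I cuts after the first base of each site, so after positions 60, 86, 112, 123.
PvuII sites (CAGCTG) start at positions 73, 101.
PvuII cuts after base 3 of each site, so after positions 75, 103.
Combined cut positions: 60, 75, 86, 103, 112, 123.
Linear molecule, 6 cuts → 7 fragments:
  1–60 → 60 bp
  61–75 → 15 bp
  76–86 → 11 bp
  87–103 → 17 bp
  104–112 → 9 bp
  113–123 → 11 bp
  124–142 → 19 bp
Sorted largest to smallest: 60, 19, 17, 15, 11, 11, 9 bp.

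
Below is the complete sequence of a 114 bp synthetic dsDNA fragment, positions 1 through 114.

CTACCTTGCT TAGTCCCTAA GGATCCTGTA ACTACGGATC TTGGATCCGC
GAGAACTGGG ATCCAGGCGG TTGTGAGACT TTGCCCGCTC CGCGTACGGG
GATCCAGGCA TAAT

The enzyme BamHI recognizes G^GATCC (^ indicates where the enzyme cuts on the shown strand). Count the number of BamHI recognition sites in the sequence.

GGATCC occurs starting at positions 21, 43, 59, 100.
BamHI cuts at 4 sites.

4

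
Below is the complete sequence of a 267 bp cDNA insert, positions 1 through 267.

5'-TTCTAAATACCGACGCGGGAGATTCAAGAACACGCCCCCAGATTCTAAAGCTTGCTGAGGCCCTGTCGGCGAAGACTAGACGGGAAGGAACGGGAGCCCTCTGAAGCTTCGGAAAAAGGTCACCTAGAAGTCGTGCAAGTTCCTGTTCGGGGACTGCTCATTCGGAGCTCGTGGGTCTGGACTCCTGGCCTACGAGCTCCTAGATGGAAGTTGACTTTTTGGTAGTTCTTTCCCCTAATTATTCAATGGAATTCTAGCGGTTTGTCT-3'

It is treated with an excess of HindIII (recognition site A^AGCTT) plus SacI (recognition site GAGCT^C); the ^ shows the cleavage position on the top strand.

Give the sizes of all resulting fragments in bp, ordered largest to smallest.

69, 65, 56, 48, 29 bp

HindIII sites (AAGCTT) start at positions 48, 104.
HindIII cuts after the first base of each site, so after positions 48, 104.
SacI sites (GAGCTC) start at positions 165, 194.
SacI cuts after base 5 of each site (before the last base), so after positions 169, 198.
Combined cut positions: 48, 104, 169, 198.
Linear molecule, 4 cuts → 5 fragments:
  1–48 → 48 bp
  49–104 → 56 bp
  105–169 → 65 bp
  170–198 → 29 bp
  199–267 → 69 bp
Sorted largest to smallest: 69, 65, 56, 48, 29 bp.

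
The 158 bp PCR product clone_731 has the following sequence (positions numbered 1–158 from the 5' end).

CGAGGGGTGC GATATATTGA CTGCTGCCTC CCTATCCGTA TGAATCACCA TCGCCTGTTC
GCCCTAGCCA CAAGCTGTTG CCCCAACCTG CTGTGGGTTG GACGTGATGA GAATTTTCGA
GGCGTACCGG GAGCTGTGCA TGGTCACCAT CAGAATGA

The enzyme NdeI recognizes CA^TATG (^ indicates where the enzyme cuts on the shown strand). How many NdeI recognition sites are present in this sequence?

No occurrence of CATATG is present in the sequence.
NdeI does not cut: 0 sites.

0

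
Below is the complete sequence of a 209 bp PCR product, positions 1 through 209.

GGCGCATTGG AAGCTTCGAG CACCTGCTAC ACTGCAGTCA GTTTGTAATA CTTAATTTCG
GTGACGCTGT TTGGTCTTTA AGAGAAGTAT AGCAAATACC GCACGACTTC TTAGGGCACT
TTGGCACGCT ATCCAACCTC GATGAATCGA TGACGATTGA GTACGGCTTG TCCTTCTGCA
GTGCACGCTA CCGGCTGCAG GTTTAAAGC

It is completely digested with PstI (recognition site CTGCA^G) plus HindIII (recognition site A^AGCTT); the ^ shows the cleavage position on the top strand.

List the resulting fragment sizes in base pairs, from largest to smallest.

PstI sites (CTGCAG) start at positions 32, 176, 195.
PstI cuts after base 5 of each site (before the last base), so after positions 36, 180, 199.
The HindIII site (AAGCTT) starts at position 11.
HindIII cuts after the first base of each site, so after position 11.
Combined cut positions: 11, 36, 180, 199.
Linear molecule, 4 cuts → 5 fragments:
  1–11 → 11 bp
  12–36 → 25 bp
  37–180 → 144 bp
  181–199 → 19 bp
  200–209 → 10 bp
Sorted largest to smallest: 144, 25, 19, 11, 10 bp.

144, 25, 19, 11, 10 bp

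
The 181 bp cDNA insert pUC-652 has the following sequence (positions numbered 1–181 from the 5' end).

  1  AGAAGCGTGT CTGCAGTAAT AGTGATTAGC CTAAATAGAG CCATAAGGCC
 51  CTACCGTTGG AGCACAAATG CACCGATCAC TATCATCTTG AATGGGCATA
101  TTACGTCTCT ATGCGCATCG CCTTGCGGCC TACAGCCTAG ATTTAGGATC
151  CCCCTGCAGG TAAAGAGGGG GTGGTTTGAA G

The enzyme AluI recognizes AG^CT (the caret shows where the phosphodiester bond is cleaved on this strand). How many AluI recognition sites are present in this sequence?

0

No occurrence of AGCT is present in the sequence.
AluI does not cut: 0 sites.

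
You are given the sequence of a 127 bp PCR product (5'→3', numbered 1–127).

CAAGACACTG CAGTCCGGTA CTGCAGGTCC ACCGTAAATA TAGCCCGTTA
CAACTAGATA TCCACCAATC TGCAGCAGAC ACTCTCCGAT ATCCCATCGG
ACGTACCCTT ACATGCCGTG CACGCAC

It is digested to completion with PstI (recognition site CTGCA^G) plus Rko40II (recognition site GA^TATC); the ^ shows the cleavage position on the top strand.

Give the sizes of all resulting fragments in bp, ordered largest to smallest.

PstI sites (CTGCAG) start at positions 8, 21, 70.
PstI cuts after base 5 of each site (before the last base), so after positions 12, 25, 74.
Rko40II sites (GATATC) start at positions 57, 88.
Rko40II cuts after base 2 of each site, so after positions 58, 89.
Combined cut positions: 12, 25, 58, 74, 89.
Linear molecule, 5 cuts → 6 fragments:
  1–12 → 12 bp
  13–25 → 13 bp
  26–58 → 33 bp
  59–74 → 16 bp
  75–89 → 15 bp
  90–127 → 38 bp
Sorted largest to smallest: 38, 33, 16, 15, 13, 12 bp.

38, 33, 16, 15, 13, 12 bp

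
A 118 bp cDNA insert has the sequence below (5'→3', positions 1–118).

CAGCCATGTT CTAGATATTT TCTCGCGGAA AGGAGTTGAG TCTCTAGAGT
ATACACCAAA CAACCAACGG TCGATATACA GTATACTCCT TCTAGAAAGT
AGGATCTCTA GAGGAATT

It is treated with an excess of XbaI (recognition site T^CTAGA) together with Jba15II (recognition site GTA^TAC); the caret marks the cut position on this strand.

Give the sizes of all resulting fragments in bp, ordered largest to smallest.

XbaI sites (TCTAGA) start at positions 10, 43, 91, 107.
XbaI cuts after the first base of each site, so after positions 10, 43, 91, 107.
Jba15II sites (GTATAC) start at positions 49, 81.
Jba15II cuts after base 3 of each site, so after positions 51, 83.
Combined cut positions: 10, 43, 51, 83, 91, 107.
Linear molecule, 6 cuts → 7 fragments:
  1–10 → 10 bp
  11–43 → 33 bp
  44–51 → 8 bp
  52–83 → 32 bp
  84–91 → 8 bp
  92–107 → 16 bp
  108–118 → 11 bp
Sorted largest to smallest: 33, 32, 16, 11, 10, 8, 8 bp.

33, 32, 16, 11, 10, 8, 8 bp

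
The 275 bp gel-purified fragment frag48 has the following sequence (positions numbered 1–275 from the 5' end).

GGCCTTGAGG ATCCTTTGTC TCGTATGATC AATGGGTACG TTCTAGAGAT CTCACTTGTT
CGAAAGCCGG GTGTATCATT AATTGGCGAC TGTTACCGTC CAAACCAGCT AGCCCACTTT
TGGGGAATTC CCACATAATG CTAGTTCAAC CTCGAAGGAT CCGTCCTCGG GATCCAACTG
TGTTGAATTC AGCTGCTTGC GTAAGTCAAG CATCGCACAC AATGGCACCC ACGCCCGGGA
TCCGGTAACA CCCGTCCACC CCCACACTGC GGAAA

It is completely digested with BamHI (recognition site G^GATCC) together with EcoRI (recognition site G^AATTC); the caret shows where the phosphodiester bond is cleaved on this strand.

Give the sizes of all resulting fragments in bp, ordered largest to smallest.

BamHI sites (GGATCC) start at positions 9, 157, 170, 238.
BamHI cuts after the first base of each site, so after positions 9, 157, 170, 238.
EcoRI sites (GAATTC) start at positions 125, 185.
EcoRI cuts after the first base of each site, so after positions 125, 185.
Combined cut positions: 9, 125, 157, 170, 185, 238.
Linear molecule, 6 cuts → 7 fragments:
  1–9 → 9 bp
  10–125 → 116 bp
  126–157 → 32 bp
  158–170 → 13 bp
  171–185 → 15 bp
  186–238 → 53 bp
  239–275 → 37 bp
Sorted largest to smallest: 116, 53, 37, 32, 15, 13, 9 bp.

116, 53, 37, 32, 15, 13, 9 bp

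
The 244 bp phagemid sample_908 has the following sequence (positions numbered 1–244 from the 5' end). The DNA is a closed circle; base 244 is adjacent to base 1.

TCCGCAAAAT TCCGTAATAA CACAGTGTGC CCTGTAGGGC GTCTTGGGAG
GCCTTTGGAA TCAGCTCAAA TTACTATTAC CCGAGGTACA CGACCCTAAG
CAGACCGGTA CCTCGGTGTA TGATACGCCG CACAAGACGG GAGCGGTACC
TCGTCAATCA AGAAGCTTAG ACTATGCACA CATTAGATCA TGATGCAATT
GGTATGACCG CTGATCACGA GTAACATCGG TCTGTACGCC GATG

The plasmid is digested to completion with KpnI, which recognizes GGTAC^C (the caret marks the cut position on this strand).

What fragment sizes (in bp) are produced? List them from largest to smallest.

206, 38 bp

KpnI sites (GGTACC) start at positions 107, 145.
KpnI cuts after base 5 of each site (before the last base), so after positions 111, 149.
Circular molecule, 2 cuts → 2 fragments:
  112–149 → 38 bp
  150–244 then 1–111 → 95 + 111 = 206 bp
Sorted largest to smallest: 206, 38 bp.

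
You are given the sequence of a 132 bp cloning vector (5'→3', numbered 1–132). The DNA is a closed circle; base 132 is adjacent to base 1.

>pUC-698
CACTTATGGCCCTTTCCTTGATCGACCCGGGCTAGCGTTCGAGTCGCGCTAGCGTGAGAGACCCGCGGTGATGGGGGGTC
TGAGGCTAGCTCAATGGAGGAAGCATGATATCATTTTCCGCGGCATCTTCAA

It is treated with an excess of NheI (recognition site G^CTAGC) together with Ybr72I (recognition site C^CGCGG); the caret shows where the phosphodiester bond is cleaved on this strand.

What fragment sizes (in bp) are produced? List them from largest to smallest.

45, 33, 22, 17, 15 bp

NheI sites (GCTAGC) start at positions 31, 48, 85.
NheI cuts after the first base of each site, so after positions 31, 48, 85.
Ybr72I sites (CCGCGG) start at positions 63, 118.
Ybr72I cuts after the first base of each site, so after positions 63, 118.
Combined cut positions: 31, 48, 63, 85, 118.
Circular molecule, 5 cuts → 5 fragments:
  32–48 → 17 bp
  49–63 → 15 bp
  64–85 → 22 bp
  86–118 → 33 bp
  119–132 then 1–31 → 14 + 31 = 45 bp
Sorted largest to smallest: 45, 33, 22, 17, 15 bp.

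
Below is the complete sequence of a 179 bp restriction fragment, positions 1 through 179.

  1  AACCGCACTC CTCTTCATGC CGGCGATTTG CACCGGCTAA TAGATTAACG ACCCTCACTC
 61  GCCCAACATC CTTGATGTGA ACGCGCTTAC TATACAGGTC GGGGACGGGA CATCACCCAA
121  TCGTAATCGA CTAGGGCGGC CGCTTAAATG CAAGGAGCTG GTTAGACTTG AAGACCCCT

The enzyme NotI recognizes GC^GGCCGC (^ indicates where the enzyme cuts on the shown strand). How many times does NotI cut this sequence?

GCGGCCGC occurs starting at position 136.
NotI cuts at 1 site.

1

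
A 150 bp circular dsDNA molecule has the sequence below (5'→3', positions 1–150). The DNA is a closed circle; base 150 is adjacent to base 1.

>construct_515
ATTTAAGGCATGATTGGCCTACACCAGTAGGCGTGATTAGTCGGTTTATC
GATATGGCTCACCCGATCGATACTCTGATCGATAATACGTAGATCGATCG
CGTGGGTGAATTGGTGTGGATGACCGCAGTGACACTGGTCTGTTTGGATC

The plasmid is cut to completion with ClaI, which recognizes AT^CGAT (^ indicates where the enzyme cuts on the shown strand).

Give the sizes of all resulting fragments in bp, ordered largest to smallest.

ClaI sites (ATCGAT) start at positions 48, 66, 78, 93.
ClaI cuts after base 2 of each site, so after positions 49, 67, 79, 94.
Circular molecule, 4 cuts → 4 fragments:
  50–67 → 18 bp
  68–79 → 12 bp
  80–94 → 15 bp
  95–150 then 1–49 → 56 + 49 = 105 bp
Sorted largest to smallest: 105, 18, 15, 12 bp.

105, 18, 15, 12 bp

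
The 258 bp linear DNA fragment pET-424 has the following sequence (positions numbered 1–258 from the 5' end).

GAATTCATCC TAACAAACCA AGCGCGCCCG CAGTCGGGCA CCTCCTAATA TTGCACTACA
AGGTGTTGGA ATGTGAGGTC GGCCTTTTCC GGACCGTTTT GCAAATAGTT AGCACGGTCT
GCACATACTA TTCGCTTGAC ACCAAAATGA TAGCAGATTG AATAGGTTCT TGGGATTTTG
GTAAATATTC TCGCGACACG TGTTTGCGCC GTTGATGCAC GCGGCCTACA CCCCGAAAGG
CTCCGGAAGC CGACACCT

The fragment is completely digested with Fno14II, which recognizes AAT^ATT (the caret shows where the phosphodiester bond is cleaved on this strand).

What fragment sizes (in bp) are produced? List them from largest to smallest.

137, 72, 49 bp

Fno14II sites (AATATT) start at positions 47, 184.
Fno14II cuts after base 3 of each site, so after positions 49, 186.
Linear molecule, 2 cuts → 3 fragments:
  1–49 → 49 bp
  50–186 → 137 bp
  187–258 → 72 bp
Sorted largest to smallest: 137, 72, 49 bp.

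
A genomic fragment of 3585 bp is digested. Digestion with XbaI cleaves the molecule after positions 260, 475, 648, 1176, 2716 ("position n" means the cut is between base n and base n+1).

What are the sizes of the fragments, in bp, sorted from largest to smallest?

Linear molecule, 5 cuts → 6 fragments:
  260 − 0 = 260 bp
  475 − 260 = 215 bp
  648 − 475 = 173 bp
  1176 − 648 = 528 bp
  2716 − 1176 = 1540 bp
  3585 − 2716 = 869 bp
Sorted largest to smallest: 1540, 869, 528, 260, 215, 173 bp.

1540, 869, 528, 260, 215, 173 bp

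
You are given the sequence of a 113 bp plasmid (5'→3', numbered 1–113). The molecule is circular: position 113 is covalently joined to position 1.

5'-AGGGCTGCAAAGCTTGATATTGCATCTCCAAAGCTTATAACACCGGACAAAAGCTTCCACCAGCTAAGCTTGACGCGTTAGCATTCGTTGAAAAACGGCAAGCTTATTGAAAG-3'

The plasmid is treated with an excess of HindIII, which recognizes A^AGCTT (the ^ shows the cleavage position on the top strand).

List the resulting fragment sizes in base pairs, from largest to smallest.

HindIII sites (AAGCTT) start at positions 10, 31, 51, 66, 100.
HindIII cuts after the first base of each site, so after positions 10, 31, 51, 66, 100.
Circular molecule, 5 cuts → 5 fragments:
  11–31 → 21 bp
  32–51 → 20 bp
  52–66 → 15 bp
  67–100 → 34 bp
  101–113 then 1–10 → 13 + 10 = 23 bp
Sorted largest to smallest: 34, 23, 21, 20, 15 bp.

34, 23, 21, 20, 15 bp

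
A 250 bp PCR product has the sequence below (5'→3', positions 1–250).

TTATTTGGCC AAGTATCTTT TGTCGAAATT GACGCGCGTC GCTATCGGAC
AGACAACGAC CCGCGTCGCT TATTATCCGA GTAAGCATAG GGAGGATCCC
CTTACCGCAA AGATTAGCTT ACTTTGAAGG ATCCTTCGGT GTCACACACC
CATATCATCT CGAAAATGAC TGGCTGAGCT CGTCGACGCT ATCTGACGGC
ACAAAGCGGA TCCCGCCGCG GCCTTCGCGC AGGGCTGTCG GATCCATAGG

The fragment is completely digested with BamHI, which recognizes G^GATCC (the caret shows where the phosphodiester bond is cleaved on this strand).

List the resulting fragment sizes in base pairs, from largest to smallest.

94, 79, 35, 32, 10 bp

BamHI sites (GGATCC) start at positions 94, 129, 208, 240.
BamHI cuts after the first base of each site, so after positions 94, 129, 208, 240.
Linear molecule, 4 cuts → 5 fragments:
  1–94 → 94 bp
  95–129 → 35 bp
  130–208 → 79 bp
  209–240 → 32 bp
  241–250 → 10 bp
Sorted largest to smallest: 94, 79, 35, 32, 10 bp.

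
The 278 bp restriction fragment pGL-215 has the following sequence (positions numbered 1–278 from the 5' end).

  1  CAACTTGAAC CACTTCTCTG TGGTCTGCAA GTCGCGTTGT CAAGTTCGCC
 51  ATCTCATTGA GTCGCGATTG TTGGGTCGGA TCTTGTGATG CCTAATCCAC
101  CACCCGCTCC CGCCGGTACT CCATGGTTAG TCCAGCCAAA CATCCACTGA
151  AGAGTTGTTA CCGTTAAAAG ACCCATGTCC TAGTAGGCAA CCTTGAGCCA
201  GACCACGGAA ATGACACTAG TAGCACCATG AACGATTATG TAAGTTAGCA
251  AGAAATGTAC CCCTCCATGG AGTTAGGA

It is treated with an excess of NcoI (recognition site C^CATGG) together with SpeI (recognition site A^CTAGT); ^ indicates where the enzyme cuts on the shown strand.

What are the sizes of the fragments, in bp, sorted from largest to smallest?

NcoI sites (CCATGG) start at positions 121, 265.
NcoI cuts after the first base of each site, so after positions 121, 265.
The SpeI site (ACTAGT) starts at position 216.
SpeI cuts after the first base of each site, so after position 216.
Combined cut positions: 121, 216, 265.
Linear molecule, 3 cuts → 4 fragments:
  1–121 → 121 bp
  122–216 → 95 bp
  217–265 → 49 bp
  266–278 → 13 bp
Sorted largest to smallest: 121, 95, 49, 13 bp.

121, 95, 49, 13 bp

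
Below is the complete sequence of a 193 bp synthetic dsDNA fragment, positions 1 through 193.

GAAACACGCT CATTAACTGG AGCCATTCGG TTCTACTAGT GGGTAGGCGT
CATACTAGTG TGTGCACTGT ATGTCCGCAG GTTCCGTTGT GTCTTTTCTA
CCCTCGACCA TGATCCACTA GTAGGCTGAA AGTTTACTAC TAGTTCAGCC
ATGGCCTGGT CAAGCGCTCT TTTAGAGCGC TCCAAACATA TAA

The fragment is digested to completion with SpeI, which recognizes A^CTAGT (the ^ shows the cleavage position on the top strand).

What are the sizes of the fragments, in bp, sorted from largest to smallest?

SpeI sites (ACTAGT) start at positions 35, 54, 117, 139.
SpeI cuts after the first base of each site, so after positions 35, 54, 117, 139.
Linear molecule, 4 cuts → 5 fragments:
  1–35 → 35 bp
  36–54 → 19 bp
  55–117 → 63 bp
  118–139 → 22 bp
  140–193 → 54 bp
Sorted largest to smallest: 63, 54, 35, 22, 19 bp.

63, 54, 35, 22, 19 bp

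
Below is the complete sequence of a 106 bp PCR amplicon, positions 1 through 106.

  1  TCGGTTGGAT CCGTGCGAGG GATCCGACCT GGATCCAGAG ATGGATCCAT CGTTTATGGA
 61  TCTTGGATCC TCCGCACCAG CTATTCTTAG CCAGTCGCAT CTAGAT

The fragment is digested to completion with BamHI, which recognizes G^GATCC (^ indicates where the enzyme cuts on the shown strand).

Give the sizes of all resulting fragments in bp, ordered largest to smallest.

41, 22, 13, 12, 11, 7 bp

BamHI sites (GGATCC) start at positions 7, 20, 31, 43, 65.
BamHI cuts after the first base of each site, so after positions 7, 20, 31, 43, 65.
Linear molecule, 5 cuts → 6 fragments:
  1–7 → 7 bp
  8–20 → 13 bp
  21–31 → 11 bp
  32–43 → 12 bp
  44–65 → 22 bp
  66–106 → 41 bp
Sorted largest to smallest: 41, 22, 13, 12, 11, 7 bp.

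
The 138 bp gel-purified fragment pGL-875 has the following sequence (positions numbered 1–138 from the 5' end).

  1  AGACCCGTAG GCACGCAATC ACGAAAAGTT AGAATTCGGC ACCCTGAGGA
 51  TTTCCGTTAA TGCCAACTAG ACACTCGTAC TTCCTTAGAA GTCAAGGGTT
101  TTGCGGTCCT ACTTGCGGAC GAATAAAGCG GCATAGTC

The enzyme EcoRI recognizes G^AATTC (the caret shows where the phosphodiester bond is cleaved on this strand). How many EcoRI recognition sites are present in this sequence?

1

GAATTC occurs starting at position 32.
EcoRI cuts at 1 site.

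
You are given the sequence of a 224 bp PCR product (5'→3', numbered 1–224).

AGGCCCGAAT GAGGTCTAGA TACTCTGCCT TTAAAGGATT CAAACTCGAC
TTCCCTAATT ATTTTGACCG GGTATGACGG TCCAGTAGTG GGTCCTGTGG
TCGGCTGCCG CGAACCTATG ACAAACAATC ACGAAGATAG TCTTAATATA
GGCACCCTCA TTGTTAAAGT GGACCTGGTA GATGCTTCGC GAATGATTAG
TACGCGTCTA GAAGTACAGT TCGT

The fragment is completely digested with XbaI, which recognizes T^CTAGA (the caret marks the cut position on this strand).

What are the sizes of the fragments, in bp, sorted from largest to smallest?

XbaI sites (TCTAGA) start at positions 15, 207.
XbaI cuts after the first base of each site, so after positions 15, 207.
Linear molecule, 2 cuts → 3 fragments:
  1–15 → 15 bp
  16–207 → 192 bp
  208–224 → 17 bp
Sorted largest to smallest: 192, 17, 15 bp.

192, 17, 15 bp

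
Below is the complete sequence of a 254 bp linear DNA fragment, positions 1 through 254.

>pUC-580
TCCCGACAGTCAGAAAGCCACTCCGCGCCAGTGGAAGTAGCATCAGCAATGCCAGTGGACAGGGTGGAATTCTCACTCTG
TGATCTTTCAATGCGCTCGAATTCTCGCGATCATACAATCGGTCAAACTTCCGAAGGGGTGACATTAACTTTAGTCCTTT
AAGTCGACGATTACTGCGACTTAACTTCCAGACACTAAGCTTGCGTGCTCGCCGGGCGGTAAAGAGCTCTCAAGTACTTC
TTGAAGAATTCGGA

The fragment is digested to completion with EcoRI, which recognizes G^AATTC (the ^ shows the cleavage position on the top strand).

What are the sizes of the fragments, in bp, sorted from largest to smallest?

147, 67, 32, 8 bp

EcoRI sites (GAATTC) start at positions 67, 99, 246.
EcoRI cuts after the first base of each site, so after positions 67, 99, 246.
Linear molecule, 3 cuts → 4 fragments:
  1–67 → 67 bp
  68–99 → 32 bp
  100–246 → 147 bp
  247–254 → 8 bp
Sorted largest to smallest: 147, 67, 32, 8 bp.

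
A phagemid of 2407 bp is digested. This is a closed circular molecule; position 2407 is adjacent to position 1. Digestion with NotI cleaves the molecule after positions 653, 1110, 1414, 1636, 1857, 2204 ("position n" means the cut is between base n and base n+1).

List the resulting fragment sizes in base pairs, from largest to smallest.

856, 457, 347, 304, 222, 221 bp

Circular molecule, 6 cuts → 6 fragments:
  1110 − 653 = 457 bp
  1414 − 1110 = 304 bp
  1636 − 1414 = 222 bp
  1857 − 1636 = 221 bp
  2204 − 1857 = 347 bp
  wrap: 2407 − 2204 + 653 = 856 bp
Sorted largest to smallest: 856, 457, 347, 304, 222, 221 bp.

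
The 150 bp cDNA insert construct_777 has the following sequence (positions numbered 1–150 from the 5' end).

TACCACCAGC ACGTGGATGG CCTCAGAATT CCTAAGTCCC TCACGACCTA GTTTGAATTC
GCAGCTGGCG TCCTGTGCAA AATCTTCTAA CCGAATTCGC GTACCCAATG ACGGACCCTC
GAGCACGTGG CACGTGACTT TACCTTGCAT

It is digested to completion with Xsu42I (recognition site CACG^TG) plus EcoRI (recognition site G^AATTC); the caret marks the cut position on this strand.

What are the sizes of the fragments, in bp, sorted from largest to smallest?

38, 34, 29, 16, 13, 13, 7 bp

Xsu42I sites (CACGTG) start at positions 10, 124, 131.
Xsu42I cuts after base 4 of each site, so after positions 13, 127, 134.
EcoRI sites (GAATTC) start at positions 26, 55, 93.
EcoRI cuts after the first base of each site, so after positions 26, 55, 93.
Combined cut positions: 13, 26, 55, 93, 127, 134.
Linear molecule, 6 cuts → 7 fragments:
  1–13 → 13 bp
  14–26 → 13 bp
  27–55 → 29 bp
  56–93 → 38 bp
  94–127 → 34 bp
  128–134 → 7 bp
  135–150 → 16 bp
Sorted largest to smallest: 38, 34, 29, 16, 13, 13, 7 bp.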